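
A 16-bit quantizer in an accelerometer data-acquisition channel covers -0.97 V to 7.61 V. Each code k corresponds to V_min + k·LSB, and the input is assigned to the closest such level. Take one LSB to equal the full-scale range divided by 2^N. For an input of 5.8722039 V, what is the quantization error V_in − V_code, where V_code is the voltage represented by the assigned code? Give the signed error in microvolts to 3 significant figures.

+41.4 µV

Full-scale range = 7.61 V − (-0.97 V) = 8.58 V. LSB = 8.58 V / 2^16 ≈ 130.9 µV.
(5.8722039 − (-0.97)) / LSB = 6.8422039 × 65536/8.58 = 52262.3164. Nearest integer: k = 52262.
V_code = V_min + k × range/2^16 = -0.97 + 52262 × 8.58/65536 = 5.8721624756 V.
Error = V_in − V_code = 5.8722039 − (5.8721624756) = +41.4 µV.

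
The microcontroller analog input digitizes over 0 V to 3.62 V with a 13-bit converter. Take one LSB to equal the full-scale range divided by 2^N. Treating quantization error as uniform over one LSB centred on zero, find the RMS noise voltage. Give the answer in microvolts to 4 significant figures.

Span = 3.62 V.
LSB = 3.62 V ÷ 2^13 = 3.62/8192 V = 441.895 µV.
σ_q = LSB/√12 = 441.895 µV/3.4641 = 127.6 µV.

127.6 µV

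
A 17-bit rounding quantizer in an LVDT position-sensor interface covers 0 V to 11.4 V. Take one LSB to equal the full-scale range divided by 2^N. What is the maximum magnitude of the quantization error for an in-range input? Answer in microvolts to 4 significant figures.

V_FS = 11.4 V.
LSB = 11.4 V / 2^17 = 86.9751 µV.
Worst-case error for round-to-nearest is half an LSB: 43.49 µV.

43.49 µV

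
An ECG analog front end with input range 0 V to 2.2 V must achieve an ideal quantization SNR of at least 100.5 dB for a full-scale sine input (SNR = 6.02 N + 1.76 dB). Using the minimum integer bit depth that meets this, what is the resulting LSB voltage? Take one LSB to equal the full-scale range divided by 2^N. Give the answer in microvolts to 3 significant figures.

16.8 µV

V_FS = 2.2 V.
N ≥ (100.5 − 1.76)/6.02 = 16.402 → N_min = 17.
LSB = 2.2 V ÷ 2^17 = 2.2/131072 V = 16.8 µV.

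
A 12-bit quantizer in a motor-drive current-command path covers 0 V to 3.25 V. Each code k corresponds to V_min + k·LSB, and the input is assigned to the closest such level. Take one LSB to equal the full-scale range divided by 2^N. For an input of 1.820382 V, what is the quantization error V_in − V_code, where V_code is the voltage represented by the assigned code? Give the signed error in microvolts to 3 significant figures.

Range is 3.25 V. LSB = 3.25 V / 2^12 ≈ 0.7935 mV.
(V_in − V_min)/LSB = (1.820382 − (0)) × 4096/3.25 = 2294.2414 → nearest code k = 2294.
Reconstructed level: 0 + 2294 × 3.25/4096 V = 1.820190430 V.
Error = V_in − V_code = 1.820382 − (1.820190430) = +192 µV.

+192 µV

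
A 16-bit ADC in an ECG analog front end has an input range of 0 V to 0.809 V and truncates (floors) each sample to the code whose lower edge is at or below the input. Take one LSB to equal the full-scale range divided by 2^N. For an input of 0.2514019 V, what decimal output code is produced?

20365

Span = 0.809 V. LSB = 0.809 V / 2^16 ≈ 12.34 µV.
V_in − V_min = 0.2514019 − (0) = 0.2514019 V.
Divide by LSB: 0.2514019 × 65536/0.809 = 20365.7292.
Truncating gives code 20365.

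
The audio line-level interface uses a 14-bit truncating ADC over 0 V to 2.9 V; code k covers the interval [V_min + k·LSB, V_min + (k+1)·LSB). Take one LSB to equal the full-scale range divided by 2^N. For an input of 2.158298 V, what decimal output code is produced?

12193

Range is 2.9 V. LSB = 2.9 V / 2^14 ≈ 177.0 µV.
V_in − V_min = 2.158298 − (0) = 2.158298 V.
Divide by LSB: 2.158298 × 16384/2.9 = 12193.6395.
Truncating gives code 12193.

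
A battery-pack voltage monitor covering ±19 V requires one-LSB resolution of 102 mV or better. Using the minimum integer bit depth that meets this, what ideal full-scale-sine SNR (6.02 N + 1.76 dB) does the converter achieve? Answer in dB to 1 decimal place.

55.9 dB

Span: 19 V − (-19 V) = 38 V.
38 V / 102 mV = 372.5. Since 2^8 = 256 and 2^9 = 512, N = 9.
Ideal SNR at N = 9: 6.02·9 + 1.76 = 55.9 dB.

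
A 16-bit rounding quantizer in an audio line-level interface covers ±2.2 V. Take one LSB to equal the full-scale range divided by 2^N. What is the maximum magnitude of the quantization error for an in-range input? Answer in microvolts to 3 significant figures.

33.6 µV

Full-scale range = 2.2 V − (-2.2 V) = 4.4 V.
Step size = 4.4/65536 V = 67.139 µV.
Worst-case error for round-to-nearest is half an LSB: 33.6 µV.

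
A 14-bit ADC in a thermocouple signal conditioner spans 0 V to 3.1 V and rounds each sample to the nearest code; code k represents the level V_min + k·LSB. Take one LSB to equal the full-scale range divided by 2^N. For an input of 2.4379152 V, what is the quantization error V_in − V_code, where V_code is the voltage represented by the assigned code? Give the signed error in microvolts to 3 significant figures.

Range is 3.1 V. LSB = 3.1 V / 2^14 ≈ 189.2 µV.
(V_in − V_min)/LSB = (2.4379152 − (0)) × 16384/3.1 = 12884.7750 → nearest code k = 12885.
Reconstructed level: 0 + 12885 × 3.1/16384 V = 2.4379577637 V.
V_in − V_code = 2.4379152 − (2.4379577637) = −42.6 µV.

−42.6 µV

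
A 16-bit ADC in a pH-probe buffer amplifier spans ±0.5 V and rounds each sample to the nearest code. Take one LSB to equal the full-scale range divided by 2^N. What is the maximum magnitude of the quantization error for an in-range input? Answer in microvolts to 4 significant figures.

The full-scale span is 0.5 − (-0.5) = 1 V.
Step size = 1/65536 V = 15.2588 µV.
Worst-case error for round-to-nearest is half an LSB: 7.629 µV.

7.629 µV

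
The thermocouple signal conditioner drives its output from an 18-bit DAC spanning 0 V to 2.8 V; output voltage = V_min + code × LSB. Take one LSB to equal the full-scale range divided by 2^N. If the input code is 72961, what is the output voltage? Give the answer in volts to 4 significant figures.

0.7793 V

Range is 2.8 V. LSB = 2.8 V / 2^18.
V_out = 0 + 72961 × (2.8/262144) V
      = 0 + 0.779308 = 0.779308 V.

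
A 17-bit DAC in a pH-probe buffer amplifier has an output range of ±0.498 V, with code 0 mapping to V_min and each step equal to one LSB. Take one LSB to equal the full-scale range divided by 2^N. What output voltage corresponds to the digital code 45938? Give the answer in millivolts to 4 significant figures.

Full-scale range = 0.498 V − (-0.498 V) = 0.996 V. LSB = 0.996 V / 2^17.
V_out = -0.498 + 45938 × (0.996/131072) V
      = -0.498 V + 0.349077 V = -0.148923 V.

-148.9 mV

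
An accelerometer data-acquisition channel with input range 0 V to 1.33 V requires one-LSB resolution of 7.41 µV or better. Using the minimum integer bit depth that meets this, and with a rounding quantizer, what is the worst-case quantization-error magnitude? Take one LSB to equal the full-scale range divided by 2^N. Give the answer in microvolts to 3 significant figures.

Full-scale range = 1.33 V.
Need 2^N ≥ 1.33 V / 7.41 µV = 179500 → N_min = 18.
LSB = 1.33 V / 2^18 = 5.0735 µV.
|e|_max = LSB/2 = 2.54 µV.

2.54 µV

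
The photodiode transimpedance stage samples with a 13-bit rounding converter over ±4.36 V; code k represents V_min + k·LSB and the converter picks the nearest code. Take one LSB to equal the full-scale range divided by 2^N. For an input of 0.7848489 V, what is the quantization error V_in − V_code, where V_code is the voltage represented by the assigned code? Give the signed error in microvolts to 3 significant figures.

+347 µV

Span: 4.36 V − (-4.36 V) = 8.72 V. LSB = 8.72 V / 2^13 ≈ 1.064 mV.
(0.7848489 − (-4.36)) / LSB = 5.1448489 × 8192/8.72 = 4833.3259. Nearest integer: k = 4833.
V_code = V_min + k × range/2^13 = -4.36 + 4833 × 8.72/8192 = 0.7845019531 V.
e = 0.7848489 − (0.7845019531) = +347 µV.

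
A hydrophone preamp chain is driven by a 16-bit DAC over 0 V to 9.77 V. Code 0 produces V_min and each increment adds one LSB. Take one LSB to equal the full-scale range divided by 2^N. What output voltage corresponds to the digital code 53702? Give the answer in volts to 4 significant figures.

V_FS = 9.77 V. LSB = 9.77 V / 2^16.
V_out = V_min + code × LSB = 0 V + 53702 × 9.77 V / 65536
      = 0 V + 8.00581 V = 8.00581 V.

8.006 V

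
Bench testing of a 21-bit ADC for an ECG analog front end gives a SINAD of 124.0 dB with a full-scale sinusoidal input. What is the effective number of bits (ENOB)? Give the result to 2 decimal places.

(124.0 − 1.76) / 6.02 = 122.24/6.02 = 20.3056 effective bits.

20.31 bits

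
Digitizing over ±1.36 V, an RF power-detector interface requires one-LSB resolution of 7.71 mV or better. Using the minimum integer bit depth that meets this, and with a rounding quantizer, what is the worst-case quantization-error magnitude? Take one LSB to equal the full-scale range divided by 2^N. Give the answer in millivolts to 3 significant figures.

Full-scale range = 1.36 V − (-1.36 V) = 2.72 V.
2.72 V / 7.71 mV = 352.8. Since 2^8 = 256 and 2^9 = 512, N = 9.
Step size = 2.72/512 V = 5.3125 mV.
Half an LSB is 2.66 mV.

2.66 mV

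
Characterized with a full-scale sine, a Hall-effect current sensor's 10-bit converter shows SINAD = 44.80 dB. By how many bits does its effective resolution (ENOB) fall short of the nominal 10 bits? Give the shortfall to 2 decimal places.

2.85 bits

N_eff = (44.80 − 1.76)/6.02 = 7.1495 bits.
10 − 7.1495 = 2.85 bits below nominal.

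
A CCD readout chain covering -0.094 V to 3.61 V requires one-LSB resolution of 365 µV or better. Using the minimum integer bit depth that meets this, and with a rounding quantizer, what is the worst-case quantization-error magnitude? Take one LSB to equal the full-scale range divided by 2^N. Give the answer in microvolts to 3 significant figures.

113 µV

Range = 3.61 − (-0.094) = 3.704 V.
Required number of levels: 3.704/365 µV = 10148; smallest N with 2^N ≥ that is 14.
Step size = 3.704/16384 V = 226.07 µV.
|e|_max = LSB/2 = 113 µV.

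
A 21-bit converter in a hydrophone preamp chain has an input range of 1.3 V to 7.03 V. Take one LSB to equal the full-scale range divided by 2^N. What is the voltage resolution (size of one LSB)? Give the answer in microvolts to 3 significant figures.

2.73 µV

The full-scale span is 7.03 − (1.3) = 5.73 V.
Number of codes = 2^21 = 2097152.
LSB = 5.73 V ÷ 2^21 = 5.73/2097152 V = 2.73 µV.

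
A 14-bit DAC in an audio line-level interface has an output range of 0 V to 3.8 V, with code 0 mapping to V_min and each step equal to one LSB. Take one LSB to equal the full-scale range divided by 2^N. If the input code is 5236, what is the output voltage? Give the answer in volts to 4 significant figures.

Range is 3.8 V. LSB = 3.8 V / 2^14.
V_out = 0 + 5236 × (3.8/16384) V
      = 0 + 1.21440 = 1.21440 V.

1.214 V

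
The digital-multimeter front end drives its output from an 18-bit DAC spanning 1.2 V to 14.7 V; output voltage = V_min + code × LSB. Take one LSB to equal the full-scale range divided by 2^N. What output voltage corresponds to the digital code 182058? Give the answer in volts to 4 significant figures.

Span: 14.7 V − (1.2 V) = 13.5 V. LSB = 13.5 V / 2^18.
Output = V_min + (182058/262144) × range = 1.2 + 0.694496 × 13.5 V
      = 1.2 V + 9.37570 V = 10.5757 V.

10.58 V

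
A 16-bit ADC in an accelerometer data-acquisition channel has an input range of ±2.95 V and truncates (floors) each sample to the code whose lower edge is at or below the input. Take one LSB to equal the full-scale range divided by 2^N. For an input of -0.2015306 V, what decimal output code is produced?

Full-scale range = 2.95 V − (-2.95 V) = 5.9 V. LSB = 5.9 V / 2^16 ≈ 90.03 µV.
(V_in − V_min) × 2^16/range = (-0.2015306 − (-2.95)) × 65536/5.9 = 30529.439.
Floor → code = 30529.

30529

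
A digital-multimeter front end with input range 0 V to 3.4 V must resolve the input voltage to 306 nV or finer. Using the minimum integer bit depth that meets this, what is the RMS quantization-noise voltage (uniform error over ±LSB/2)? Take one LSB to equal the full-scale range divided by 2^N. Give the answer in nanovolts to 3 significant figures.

58.5 nV

Span = 3.4 V.
Need 2^N ≥ 3.4 V / 306 nV = 1.111e7 → N_min = 24.
Step size = 3.4/16777216 V = 202.66 nV.
RMS noise = LSB/√12 = 58.5 nV.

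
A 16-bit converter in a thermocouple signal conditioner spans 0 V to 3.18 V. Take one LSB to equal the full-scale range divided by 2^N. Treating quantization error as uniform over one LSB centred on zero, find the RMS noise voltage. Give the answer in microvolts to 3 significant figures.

V_FS = 3.18 V.
LSB = 3.18 V ÷ 2^16 = 3.18/65536 V = 48.523 µV.
For a uniform distribution on [−LSB/2, +LSB/2], V_rms = LSB/√12 = 48.523 µV/3.4641 = 14.0 µV.

14.0 µV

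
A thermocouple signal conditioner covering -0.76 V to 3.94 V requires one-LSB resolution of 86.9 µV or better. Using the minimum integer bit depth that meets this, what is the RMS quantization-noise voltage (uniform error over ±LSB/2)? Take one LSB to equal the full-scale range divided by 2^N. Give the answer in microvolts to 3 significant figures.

20.7 µV

Full-scale range = 3.94 V − (-0.76 V) = 4.7 V.
Required number of levels: 4.7/86.9 µV = 54085; smallest N with 2^N ≥ that is 16.
LSB = 4.7 V / 2^16 = 71.716 µV.
σ_q = LSB/√12 = 71.716 µV/3.4641 = 20.7 µV.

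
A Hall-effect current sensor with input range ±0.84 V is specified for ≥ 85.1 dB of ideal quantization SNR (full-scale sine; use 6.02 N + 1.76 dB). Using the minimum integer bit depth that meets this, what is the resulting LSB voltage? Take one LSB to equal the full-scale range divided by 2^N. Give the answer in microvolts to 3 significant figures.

Full-scale range = 0.84 V − (-0.84 V) = 1.68 V.
N ≥ (85.1 − 1.76)/6.02 = 13.844 → N_min = 14.
One LSB is 1.68 V / 16384 = 103 µV.

103 µV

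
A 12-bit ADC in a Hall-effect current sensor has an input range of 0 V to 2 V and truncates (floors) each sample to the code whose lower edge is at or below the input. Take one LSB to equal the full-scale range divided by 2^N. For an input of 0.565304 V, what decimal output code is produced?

1157

Span = 2 V. LSB = 2 V / 2^12 ≈ 488.3 µV.
V_in − V_min = 0.565304 − (0) = 0.565304 V.
Divide by LSB: 0.565304 × 4096/2 = 1157.7426.
Truncating gives code 1157.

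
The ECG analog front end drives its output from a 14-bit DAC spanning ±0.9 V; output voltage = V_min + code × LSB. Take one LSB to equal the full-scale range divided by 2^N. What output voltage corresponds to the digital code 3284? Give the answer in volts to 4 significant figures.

Range = 0.9 − (-0.9) = 1.8 V. LSB = 1.8 V / 2^14.
V_out = -0.9 + 3284 × (1.8/16384) V
      = -0.9 + 0.360791 = -0.539209 V.

-0.5392 V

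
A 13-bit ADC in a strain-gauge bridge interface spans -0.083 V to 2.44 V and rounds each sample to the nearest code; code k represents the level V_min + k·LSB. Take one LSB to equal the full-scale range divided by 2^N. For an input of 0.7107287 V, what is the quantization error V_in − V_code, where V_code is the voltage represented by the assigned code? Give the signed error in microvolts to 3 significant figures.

Full-scale range = 2.44 V − (-0.083 V) = 2.523 V. LSB = 2.523 V / 2^13 ≈ 308.0 µV.
(0.7107287 − (-0.083)) / LSB = 0.7937287 × 8192/2.523 = 2577.1801. Nearest integer: k = 2577.
V_code = -0.083 + (2577/8192) × 2.523 = 0.7106732178 V.
Error = V_in − V_code = 0.7107287 − (0.7106732178) = +55.5 µV.

+55.5 µV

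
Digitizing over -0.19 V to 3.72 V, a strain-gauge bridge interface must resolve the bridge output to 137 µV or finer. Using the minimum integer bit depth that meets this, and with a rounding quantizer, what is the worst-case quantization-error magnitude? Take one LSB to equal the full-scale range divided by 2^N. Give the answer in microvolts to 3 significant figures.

Full-scale range = 3.72 V − (-0.19 V) = 3.91 V.
3.91 V / 137 µV = 28540. Since 2^14 = 16384 and 2^15 = 32768, N = 15.
LSB = 3.91 V ÷ 2^15 = 3.91/32768 V = 119.32 µV.
Half an LSB is 59.7 µV.

59.7 µV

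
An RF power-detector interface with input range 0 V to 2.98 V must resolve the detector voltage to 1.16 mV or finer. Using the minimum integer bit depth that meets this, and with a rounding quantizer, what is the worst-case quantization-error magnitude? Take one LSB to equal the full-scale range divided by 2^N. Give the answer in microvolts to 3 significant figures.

V_FS = 2.98 V.
Levels needed ≥ 2.98/1.16 mV = 2569. 2^12 = 4096 suffices, so N_min = 12.
Step size = 2.98/4096 V = 0.72754 mV.
|e|_max = LSB/2 = 364 µV.

364 µV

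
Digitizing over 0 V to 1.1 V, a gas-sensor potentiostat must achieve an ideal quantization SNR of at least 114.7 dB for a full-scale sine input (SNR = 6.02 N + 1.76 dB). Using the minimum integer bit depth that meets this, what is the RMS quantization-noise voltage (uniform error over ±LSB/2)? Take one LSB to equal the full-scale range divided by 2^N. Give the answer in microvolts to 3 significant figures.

0.606 µV

Span = 1.1 V.
Solving 6.02 N ≥ 114.7 − 1.76: N ≥ 18.761. Round up → N = 19.
LSB = 1.1 V / 2^19 = 2.0981 µV.
RMS noise = LSB/√12 = 0.606 µV.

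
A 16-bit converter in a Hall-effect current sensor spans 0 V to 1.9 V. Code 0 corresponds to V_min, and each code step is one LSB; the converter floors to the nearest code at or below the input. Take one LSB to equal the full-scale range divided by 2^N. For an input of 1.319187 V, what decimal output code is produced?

45502

V_FS = 1.9 V. LSB = 1.9 V / 2^16 ≈ 28.99 µV.
V_in − V_min = 1.319187 − (0) = 1.319187 V.
Divide by LSB: 1.319187 × 65536/1.9 = 45502.2312.
Truncating gives code 45502.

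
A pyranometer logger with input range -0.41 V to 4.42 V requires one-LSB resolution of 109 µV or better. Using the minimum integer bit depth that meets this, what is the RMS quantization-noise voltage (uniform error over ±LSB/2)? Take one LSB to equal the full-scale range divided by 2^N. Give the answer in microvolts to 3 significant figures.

21.3 µV

Full-scale range = 4.42 V − (-0.41 V) = 4.83 V.
Levels needed ≥ 4.83/109 µV = 44310. 2^16 = 65536 suffices, so N_min = 16.
LSB = 4.83 V ÷ 2^16 = 4.83/65536 V = 73.700 µV.
σ_q = LSB/√12 = 73.700 µV/3.4641 = 21.3 µV.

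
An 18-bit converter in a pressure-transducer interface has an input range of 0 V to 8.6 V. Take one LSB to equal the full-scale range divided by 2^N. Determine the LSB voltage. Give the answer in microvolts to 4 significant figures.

Range is 8.6 V.
Number of codes = 2^18 = 262144.
One LSB is 8.6 V / 262144 = 32.81 µV.

32.81 µV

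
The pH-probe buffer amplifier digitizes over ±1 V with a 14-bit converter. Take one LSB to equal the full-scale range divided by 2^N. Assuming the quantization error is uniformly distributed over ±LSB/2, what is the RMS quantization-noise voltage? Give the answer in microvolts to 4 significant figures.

The full-scale span is 1 − (-1) = 2 V.
LSB = 2 V ÷ 2^14 = 2/16384 V = 122.070 µV.
V_rms = LSB/√12 = 122.070 µV / √12 = 35.24 µV.

35.24 µV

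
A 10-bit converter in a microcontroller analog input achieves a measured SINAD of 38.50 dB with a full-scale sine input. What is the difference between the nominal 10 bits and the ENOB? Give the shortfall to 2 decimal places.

3.90 bits

N_eff = (38.50 − 1.76)/6.02 = 6.1030 bits.
Shortfall = 10 − 6.1030 = 3.8970 bits.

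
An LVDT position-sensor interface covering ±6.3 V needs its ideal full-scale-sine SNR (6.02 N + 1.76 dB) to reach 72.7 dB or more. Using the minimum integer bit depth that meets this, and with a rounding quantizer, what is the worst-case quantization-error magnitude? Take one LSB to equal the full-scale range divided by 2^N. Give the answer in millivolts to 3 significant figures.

1.54 mV

Full-scale range = 6.3 V − (-6.3 V) = 12.6 V.
Required N = ⌈(72.7 − 1.76)/6.02⌉ = ⌈11.784⌉ = 12.
LSB = 12.6 V ÷ 2^12 = 12.6/4096 V = 3.0762 mV.
Max error for round-to-nearest is LSB/2 = 1.54 mV.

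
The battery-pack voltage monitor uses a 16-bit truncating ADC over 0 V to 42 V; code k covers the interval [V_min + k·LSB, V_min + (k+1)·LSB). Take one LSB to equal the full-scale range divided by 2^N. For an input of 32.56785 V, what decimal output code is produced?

50818

Range is 42 V. LSB = 42 V / 2^16 ≈ 0.6409 mV.
V_in − V_min = 32.56785 − (0) = 32.56785 V.
Divide by LSB: 32.56785 × 65536/42 = 50818.2528.
Truncating gives code 50818.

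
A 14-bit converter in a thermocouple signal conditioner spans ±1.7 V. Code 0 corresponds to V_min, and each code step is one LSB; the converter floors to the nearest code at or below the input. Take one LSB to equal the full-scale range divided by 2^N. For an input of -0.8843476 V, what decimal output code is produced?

3930

The full-scale span is 1.7 − (-1.7) = 3.4 V. LSB = 3.4 V / 2^14 ≈ 207.5 µV.
V_in − V_min = -0.8843476 − (-1.7) = 0.8156524 V.
Divide by LSB: 0.8156524 × 16384/3.4 = 3930.4850.
Truncating gives code 3930.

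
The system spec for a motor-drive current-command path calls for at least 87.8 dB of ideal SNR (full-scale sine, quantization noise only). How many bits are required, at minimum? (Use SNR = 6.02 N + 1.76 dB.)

15 bits

6.02 N + 1.76 ≥ 87.8 gives N ≥ 14.292, so the minimum integer is 15.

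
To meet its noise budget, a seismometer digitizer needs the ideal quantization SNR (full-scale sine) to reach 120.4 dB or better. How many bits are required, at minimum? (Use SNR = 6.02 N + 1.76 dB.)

Required N = ⌈(120.4 − 1.76)/6.02⌉ = ⌈19.708⌉ = 20.

20 bits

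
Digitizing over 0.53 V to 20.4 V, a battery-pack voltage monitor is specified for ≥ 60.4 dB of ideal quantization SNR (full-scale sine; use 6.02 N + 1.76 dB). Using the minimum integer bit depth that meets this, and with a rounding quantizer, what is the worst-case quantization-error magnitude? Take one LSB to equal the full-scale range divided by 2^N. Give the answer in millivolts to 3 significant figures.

9.70 mV

Full-scale range = 20.4 V − (0.53 V) = 19.87 V.
6.02 N + 1.76 ≥ 60.4 gives N ≥ 9.741, so the minimum integer is 10.
LSB = 19.87 V / 2^10 = 19.404 mV.
Max error for round-to-nearest is LSB/2 = 9.70 mV.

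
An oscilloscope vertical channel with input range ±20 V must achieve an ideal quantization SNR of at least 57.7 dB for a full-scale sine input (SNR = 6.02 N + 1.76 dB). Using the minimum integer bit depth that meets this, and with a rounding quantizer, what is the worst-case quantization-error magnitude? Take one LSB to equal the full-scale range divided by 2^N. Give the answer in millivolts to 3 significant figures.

Range = 20 − (-20) = 40 V.
Solving 6.02 N ≥ 57.7 − 1.76: N ≥ 9.292. Round up → N = 10.
One LSB is 40 V / 1024 = 39.063 mV.
Half an LSB is 19.5 mV.

19.5 mV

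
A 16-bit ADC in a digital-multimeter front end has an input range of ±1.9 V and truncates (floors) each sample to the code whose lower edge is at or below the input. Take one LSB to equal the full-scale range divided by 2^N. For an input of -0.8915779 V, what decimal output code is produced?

17391

Full-scale range = 1.9 V − (-1.9 V) = 3.8 V. LSB = 3.8 V / 2^16 ≈ 57.98 µV.
V_in − V_min = -0.8915779 − (-1.9) = 1.0084221 V.
Divide by LSB: 1.0084221 × 65536/3.8 = 17391.5660.
Truncating gives code 17391.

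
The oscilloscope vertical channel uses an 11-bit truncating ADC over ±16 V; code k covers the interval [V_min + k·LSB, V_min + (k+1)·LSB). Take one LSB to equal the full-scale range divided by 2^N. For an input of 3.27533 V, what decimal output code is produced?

1233

Range = 16 − (-16) = 32 V. LSB = 32 V / 2^11 ≈ 15.62 mV.
code = ⌊(V_in − V_min)/LSB⌋ = ⌊(V_in − V_min) × 2^11 / range⌋
     = ⌊(3.27533 − (-16)) × 2048 / 32⌋ = ⌊19.27533 × 2048/32⌋
     = ⌊1233.621⌋ = 1233.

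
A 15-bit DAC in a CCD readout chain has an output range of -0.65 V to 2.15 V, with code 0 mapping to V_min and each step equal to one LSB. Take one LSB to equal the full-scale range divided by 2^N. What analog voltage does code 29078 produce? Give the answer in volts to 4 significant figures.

1.835 V

The full-scale span is 2.15 − (-0.65) = 2.8 V. LSB = 2.8 V / 2^15.
V_out = V_min + code × LSB = -0.65 V + 29078 × 2.8 V / 32768
      = -0.65 + 2.48469 = 1.83469 V.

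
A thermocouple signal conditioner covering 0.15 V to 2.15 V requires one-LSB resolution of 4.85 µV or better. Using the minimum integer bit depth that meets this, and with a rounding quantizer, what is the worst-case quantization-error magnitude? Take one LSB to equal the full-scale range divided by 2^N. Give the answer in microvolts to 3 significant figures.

1.91 µV

The full-scale span is 2.15 − (0.15) = 2 V.
2 V / 4.85 µV = 412400. Since 2^18 = 262144 and 2^19 = 524288, N = 19.
Step size = 2/524288 V = 3.8147 µV.
|e|_max = LSB/2 = 1.91 µV.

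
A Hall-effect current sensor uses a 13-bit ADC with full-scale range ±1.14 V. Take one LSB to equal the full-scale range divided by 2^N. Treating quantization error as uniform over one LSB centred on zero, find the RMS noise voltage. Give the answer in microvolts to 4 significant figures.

Range = 1.14 − (-1.14) = 2.28 V.
LSB = 2.28 V / 2^13 = 278.320 µV.
For a uniform distribution on [−LSB/2, +LSB/2], V_rms = LSB/√12 = 278.320 µV/3.4641 = 80.34 µV.

80.34 µV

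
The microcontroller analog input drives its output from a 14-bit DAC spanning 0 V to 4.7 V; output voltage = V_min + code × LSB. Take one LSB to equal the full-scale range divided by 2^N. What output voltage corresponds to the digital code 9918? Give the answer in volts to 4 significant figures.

Span = 4.7 V. LSB = 4.7 V / 2^14.
Output = V_min + (9918/16384) × range = 0 + 0.605347 × 4.7 V
      = 0 + 2.84513 = 2.84513 V.

2.845 V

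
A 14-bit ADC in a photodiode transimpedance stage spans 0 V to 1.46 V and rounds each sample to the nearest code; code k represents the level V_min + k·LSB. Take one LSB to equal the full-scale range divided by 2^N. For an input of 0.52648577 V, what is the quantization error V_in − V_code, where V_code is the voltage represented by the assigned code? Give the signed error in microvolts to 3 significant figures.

Span = 1.46 V. LSB = 1.46 V / 2^14 ≈ 89.11 µV.
(0.52648577 − (0)) / LSB = 0.52648577 × 16384/1.46 = 5908.1800. Nearest integer: k = 5908.
V_code = 0 + (5908/16384) × 1.46 = 0.52646972656 V.
V_in − V_code = 0.52648577 − (0.52646972656) = +16.0 µV.

+16.0 µV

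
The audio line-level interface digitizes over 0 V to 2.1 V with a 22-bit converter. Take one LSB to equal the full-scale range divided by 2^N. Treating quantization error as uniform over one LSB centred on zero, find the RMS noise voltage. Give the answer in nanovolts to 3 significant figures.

V_FS = 2.1 V.
LSB = 2.1 V / 2^22 = 0.50068 µV.
For a uniform distribution on [−LSB/2, +LSB/2], V_rms = LSB/√12 = 0.50068 µV/3.4641 = 145 nV.

145 nV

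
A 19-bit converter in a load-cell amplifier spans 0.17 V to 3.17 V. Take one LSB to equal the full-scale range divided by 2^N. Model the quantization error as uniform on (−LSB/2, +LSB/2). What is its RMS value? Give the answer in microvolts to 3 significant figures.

1.65 µV

Range = 3.17 − (0.17) = 3 V.
Step size = 3/524288 V = 5.7220 µV.
σ_q = LSB/√12 = 5.7220 µV/3.4641 = 1.65 µV.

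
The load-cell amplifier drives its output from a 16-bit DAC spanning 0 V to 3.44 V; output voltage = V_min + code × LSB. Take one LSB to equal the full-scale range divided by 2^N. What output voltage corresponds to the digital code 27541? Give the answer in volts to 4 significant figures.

1.446 V

Full-scale range = 3.44 V. LSB = 3.44 V / 2^16.
Output = V_min + (27541/65536) × range = 0 + 0.420242 × 3.44 V
      = 0 + 1.44563 = 1.44563 V.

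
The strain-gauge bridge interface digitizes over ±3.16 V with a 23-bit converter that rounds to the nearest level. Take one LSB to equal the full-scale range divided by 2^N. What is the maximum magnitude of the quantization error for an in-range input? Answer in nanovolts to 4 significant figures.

Full-scale range = 3.16 V − (-3.16 V) = 6.32 V.
One LSB is 6.32 V / 8388608 = 0.753403 µV.
Worst-case error for round-to-nearest is half an LSB: 376.7 nV.

376.7 nV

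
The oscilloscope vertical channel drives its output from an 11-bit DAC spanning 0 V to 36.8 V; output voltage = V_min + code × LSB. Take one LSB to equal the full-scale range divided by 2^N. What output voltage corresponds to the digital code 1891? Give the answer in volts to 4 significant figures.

33.98 V

Span = 36.8 V. LSB = 36.8 V / 2^11.
V_out = 0 + 1891 × (36.8/2048) V
      = 0 V + 33.9789 V = 33.9789 V.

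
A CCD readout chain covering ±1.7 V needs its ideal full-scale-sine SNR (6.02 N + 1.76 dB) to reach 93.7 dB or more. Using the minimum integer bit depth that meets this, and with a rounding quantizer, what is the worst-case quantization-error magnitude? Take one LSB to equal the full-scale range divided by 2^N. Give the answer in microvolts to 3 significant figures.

Full-scale range = 1.7 V − (-1.7 V) = 3.4 V.
Solving 6.02 N ≥ 93.7 − 1.76: N ≥ 15.272. Round up → N = 16.
LSB = 3.4 V ÷ 2^16 = 3.4/65536 V = 51.880 µV.
|e|_max = LSB/2 = 25.9 µV.

25.9 µV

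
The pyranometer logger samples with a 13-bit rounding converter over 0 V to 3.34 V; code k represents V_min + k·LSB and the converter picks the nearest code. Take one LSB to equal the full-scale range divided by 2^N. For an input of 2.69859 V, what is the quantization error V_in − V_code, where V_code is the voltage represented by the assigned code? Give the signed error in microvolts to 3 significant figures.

V_FS = 3.34 V. LSB = 3.34 V / 2^13 ≈ 407.7 µV.
(2.69859 − (0)) / LSB = 2.69859 × 8192/3.34 = 6618.8171. Nearest integer: k = 6619.
Reconstructed level: 0 + 6619 × 3.34/8192 V = 2.698664551 V.
V_in − V_code = 2.69859 − (2.698664551) = −74.6 µV.

−74.6 µV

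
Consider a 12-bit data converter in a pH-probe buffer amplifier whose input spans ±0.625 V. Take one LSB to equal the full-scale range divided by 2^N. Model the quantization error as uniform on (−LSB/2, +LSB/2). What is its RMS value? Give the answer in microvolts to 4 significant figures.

88.10 µV

The full-scale span is 0.625 − (-0.625) = 1.25 V.
LSB = 1.25 V ÷ 2^12 = 1.25/4096 V = 305.176 µV.
σ_q = LSB/√12 = 305.176 µV/3.4641 = 88.10 µV.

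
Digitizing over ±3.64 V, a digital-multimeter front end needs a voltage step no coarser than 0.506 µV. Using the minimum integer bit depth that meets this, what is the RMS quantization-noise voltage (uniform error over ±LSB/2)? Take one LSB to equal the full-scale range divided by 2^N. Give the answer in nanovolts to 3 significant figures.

125 nV

The full-scale span is 3.64 − (-3.64) = 7.28 V.
Need 2^N ≥ 7.28 V / 0.506 µV = 1.439e7 → N_min = 24.
One LSB is 7.28 V / 16777216 = 433.92 nV.
σ_q = LSB/√12 = 433.92 nV/3.4641 = 125 nV.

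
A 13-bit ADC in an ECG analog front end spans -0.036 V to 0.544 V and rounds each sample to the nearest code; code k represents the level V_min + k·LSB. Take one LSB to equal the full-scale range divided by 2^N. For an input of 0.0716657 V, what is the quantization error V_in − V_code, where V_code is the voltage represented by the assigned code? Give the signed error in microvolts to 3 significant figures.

The full-scale span is 0.544 − (-0.036) = 0.58 V. LSB = 0.58 V / 2^13 ≈ 70.80 µV.
Position in LSBs: (0.0716657 − (-0.036)) × 8192/0.58 = 1520.6852; rounding gives k = 1521.
Reconstructed level: -0.036 + 1521 × 0.58/8192 V = 0.07168798828 V.
V_in − V_code = 0.0716657 − (0.07168798828) = −22.3 µV.

−22.3 µV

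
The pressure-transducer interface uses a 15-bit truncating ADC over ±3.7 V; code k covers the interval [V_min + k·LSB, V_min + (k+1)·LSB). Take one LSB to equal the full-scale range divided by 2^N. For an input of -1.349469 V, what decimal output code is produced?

Range = 3.7 − (-3.7) = 7.4 V. LSB = 7.4 V / 2^15 ≈ 225.8 µV.
(V_in − V_min) × 2^15/range = (-1.349469 − (-3.7)) × 32768/7.4 = 10408.405.
Floor → code = 10408.

10408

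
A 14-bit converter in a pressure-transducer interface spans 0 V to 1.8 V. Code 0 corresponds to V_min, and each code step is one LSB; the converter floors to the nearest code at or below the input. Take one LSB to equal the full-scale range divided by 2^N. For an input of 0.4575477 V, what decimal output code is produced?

Span = 1.8 V. LSB = 1.8 V / 2^14 ≈ 109.9 µV.
(V_in − V_min) × 2^14/range = (0.4575477 − (0)) × 16384/1.8 = 4164.701.
Floor → code = 4164.

4164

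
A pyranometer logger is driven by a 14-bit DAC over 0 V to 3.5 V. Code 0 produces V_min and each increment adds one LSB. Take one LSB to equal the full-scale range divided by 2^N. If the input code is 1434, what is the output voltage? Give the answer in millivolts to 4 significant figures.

V_FS = 3.5 V. LSB = 3.5 V / 2^14.
V_out = 0 + 1434 × (3.5/16384) V
      = 0 V + 0.306335 V = 0.306335 V.

306.3 mV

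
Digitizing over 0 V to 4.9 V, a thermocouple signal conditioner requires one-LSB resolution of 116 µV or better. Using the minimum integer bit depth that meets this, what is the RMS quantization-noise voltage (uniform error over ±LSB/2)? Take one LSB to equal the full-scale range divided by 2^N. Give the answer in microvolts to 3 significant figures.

21.6 µV

Full-scale range = 4.9 V.
Levels needed ≥ 4.9/116 µV = 42240. 2^16 = 65536 suffices, so N_min = 16.
Step size = 4.9/65536 V = 74.768 µV.
RMS noise = LSB/√12 = 21.6 µV.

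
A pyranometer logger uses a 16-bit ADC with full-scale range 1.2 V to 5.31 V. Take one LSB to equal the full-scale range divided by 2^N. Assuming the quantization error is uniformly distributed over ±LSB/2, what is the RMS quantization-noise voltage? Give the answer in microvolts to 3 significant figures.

Full-scale range = 5.31 V − (1.2 V) = 4.11 V.
One LSB is 4.11 V / 65536 = 62.714 µV.
σ_q = LSB/√12 = 62.714 µV/3.4641 = 18.1 µV.

18.1 µV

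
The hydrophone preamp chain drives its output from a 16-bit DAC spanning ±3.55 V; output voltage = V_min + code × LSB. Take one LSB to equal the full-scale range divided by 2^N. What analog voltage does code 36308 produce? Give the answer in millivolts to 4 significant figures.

383.5 mV

The full-scale span is 3.55 − (-3.55) = 7.1 V. LSB = 7.1 V / 2^16.
V_out = -3.55 + 36308 × (7.1/65536) V
      = -3.55 V + 3.93351 V = 0.383514 V.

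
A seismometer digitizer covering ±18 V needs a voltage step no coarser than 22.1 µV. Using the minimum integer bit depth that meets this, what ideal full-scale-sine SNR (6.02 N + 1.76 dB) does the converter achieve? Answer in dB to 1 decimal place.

128.2 dB

The full-scale span is 18 − (-18) = 36 V.
Levels needed ≥ 36/22.1 µV = 1.629e6. 2^21 = 2097152 suffices, so N_min = 21.
Ideal SNR at N = 21: 6.02·21 + 1.76 = 128.2 dB.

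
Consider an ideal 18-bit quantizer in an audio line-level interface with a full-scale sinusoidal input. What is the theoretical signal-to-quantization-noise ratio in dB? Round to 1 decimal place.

For an ideal N-bit converter with full-scale sine input, SNR = 6.02 N + 1.76 dB. SNR = 6.02 × 18 + 1.76 = 108.36 + 1.76 = 110.12 dB.

110.1 dB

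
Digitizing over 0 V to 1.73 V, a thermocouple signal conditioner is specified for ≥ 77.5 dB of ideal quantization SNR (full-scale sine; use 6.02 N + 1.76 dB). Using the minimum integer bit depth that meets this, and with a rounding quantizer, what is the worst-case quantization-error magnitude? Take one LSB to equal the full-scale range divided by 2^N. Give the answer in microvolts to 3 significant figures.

Range is 1.73 V.
N ≥ (77.5 − 1.76)/6.02 = 12.581 → N_min = 13.
One LSB is 1.73 V / 8192 = 211.18 µV.
Half an LSB is 106 µV.

106 µV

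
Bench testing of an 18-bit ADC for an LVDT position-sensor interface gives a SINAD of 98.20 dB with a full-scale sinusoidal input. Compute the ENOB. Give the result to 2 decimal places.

16.02 bits

Inverting SNR = 6.02 N + 1.76: N_eff = (98.20 − 1.76)/6.02 = 16.0199.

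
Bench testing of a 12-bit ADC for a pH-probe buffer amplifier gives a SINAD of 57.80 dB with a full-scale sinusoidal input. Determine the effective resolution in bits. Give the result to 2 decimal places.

9.31 bits

(57.80 − 1.76) / 6.02 = 56.04/6.02 = 9.3090 effective bits.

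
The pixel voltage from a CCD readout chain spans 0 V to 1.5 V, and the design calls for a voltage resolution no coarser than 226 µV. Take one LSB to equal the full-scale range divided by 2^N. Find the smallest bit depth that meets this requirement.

Full-scale range = 1.5 V.
1.5 V / 226 µV = 6637. Since 2^12 = 4096 and 2^13 = 8192, N = 13.

13 bits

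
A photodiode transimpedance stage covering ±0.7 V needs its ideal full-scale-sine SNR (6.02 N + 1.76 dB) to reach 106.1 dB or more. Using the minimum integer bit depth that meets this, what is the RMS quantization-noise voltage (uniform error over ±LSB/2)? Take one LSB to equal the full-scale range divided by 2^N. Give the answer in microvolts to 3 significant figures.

The full-scale span is 0.7 − (-0.7) = 1.4 V.
N ≥ (106.1 − 1.76)/6.02 = 17.332 → N_min = 18.
One LSB is 1.4 V / 262144 = 5.3406 µV.
V_rms = LSB/√12 = 1.54 µV.

1.54 µV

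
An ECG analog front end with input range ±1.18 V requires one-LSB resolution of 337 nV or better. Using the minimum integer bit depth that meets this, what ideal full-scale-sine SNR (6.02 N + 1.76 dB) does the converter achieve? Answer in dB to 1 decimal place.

The full-scale span is 1.18 − (-1.18) = 2.36 V.
2.36 V / 337 nV = 7.003e6. Since 2^22 = 4194304 and 2^23 = 8388608, N = 23.
Ideal SNR at N = 23: 6.02·23 + 1.76 = 140.2 dB.

140.2 dB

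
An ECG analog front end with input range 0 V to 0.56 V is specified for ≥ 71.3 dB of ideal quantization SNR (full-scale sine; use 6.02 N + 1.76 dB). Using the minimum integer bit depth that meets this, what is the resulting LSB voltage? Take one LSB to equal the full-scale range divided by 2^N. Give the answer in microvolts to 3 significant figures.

137 µV

Full-scale range = 0.56 V.
Required N = ⌈(71.3 − 1.76)/6.02⌉ = ⌈11.551⌉ = 12.
LSB = 0.56 V / 2^12 = 137 µV.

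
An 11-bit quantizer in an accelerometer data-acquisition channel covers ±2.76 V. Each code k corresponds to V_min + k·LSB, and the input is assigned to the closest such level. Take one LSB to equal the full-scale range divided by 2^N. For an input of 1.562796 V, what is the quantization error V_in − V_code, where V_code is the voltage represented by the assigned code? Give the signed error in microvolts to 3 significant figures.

Span: 2.76 V − (-2.76 V) = 5.52 V. LSB = 5.52 V / 2^11 ≈ 2.695 mV.
(1.562796 − (-2.76)) / LSB = 4.322796 × 2048/5.52 = 1603.8200. Nearest integer: k = 1604.
V_code = -2.76 + (1604/2048) × 5.52 = 1.563281250 V.
e = 1.562796 − (1.563281250) = −485 µV.

−485 µV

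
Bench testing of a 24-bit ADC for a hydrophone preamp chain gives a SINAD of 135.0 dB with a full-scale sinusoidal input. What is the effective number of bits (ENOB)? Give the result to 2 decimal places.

22.13 bits

Inverting SNR = 6.02 N + 1.76: N_eff = (135.0 − 1.76)/6.02 = 22.1329.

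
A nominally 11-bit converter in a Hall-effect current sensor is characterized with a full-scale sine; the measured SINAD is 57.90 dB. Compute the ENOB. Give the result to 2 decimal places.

9.33 bits

ENOB = (57.90 − 1.76)/6.02 = 9.3256 bits.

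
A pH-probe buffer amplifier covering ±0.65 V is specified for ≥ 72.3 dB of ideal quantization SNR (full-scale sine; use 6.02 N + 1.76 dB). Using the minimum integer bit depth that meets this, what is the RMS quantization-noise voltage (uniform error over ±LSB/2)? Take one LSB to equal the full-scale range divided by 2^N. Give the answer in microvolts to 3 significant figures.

91.6 µV

The full-scale span is 0.65 − (-0.65) = 1.3 V.
6.02 N + 1.76 ≥ 72.3 gives N ≥ 11.718, so the minimum integer is 12.
LSB = 1.3 V ÷ 2^12 = 1.3/4096 V = 317.38 µV.
σ_q = LSB/√12 = 317.38 µV/3.4641 = 91.6 µV.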